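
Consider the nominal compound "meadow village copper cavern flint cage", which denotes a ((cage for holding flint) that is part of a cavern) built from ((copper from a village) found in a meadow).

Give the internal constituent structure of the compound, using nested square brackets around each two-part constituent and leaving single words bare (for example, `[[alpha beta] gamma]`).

At the top level: head "cage" (specifically "cavern flint cage"); modifier "meadow village copper".
"meadow village copper" → head "copper" (specifically "village copper"), modifier "meadow".
"village copper" → head "copper", modifier "village".
"cavern flint cage" → head "cage" (specifically "flint cage"), modifier "cavern".
"flint cage" → head "cage", modifier "flint".
Assembled: [[meadow [village copper]] [cavern [flint cage]]].

[[meadow [village copper]] [cavern [flint cage]]]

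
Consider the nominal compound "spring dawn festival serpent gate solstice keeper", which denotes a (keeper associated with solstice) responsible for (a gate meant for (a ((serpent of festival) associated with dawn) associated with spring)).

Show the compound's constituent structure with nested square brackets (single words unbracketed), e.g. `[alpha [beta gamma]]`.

Overall it is a kind of keeper (specifically "solstice keeper"); the modifier is "spring dawn festival serpent gate".
Inside "spring dawn festival serpent gate": head "gate", modifier "spring dawn festival serpent".
Inside "spring dawn festival serpent": head "serpent" (specifically "dawn festival serpent"), modifier "spring".
Inside "dawn festival serpent": head "serpent" (specifically "festival serpent"), modifier "dawn".
Inside "festival serpent": head "serpent", modifier "festival".
Inside "solstice keeper": head "keeper", modifier "solstice".
So the structure is [[[spring [dawn [festival serpent]]] gate] [solstice keeper]].

[[[spring [dawn [festival serpent]]] gate] [solstice keeper]]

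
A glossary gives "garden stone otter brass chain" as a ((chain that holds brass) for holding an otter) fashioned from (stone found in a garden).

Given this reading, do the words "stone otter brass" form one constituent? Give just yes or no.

no

The top-level split is [garden stone] [otter brass chain]; the full structure is [[garden stone] [otter [brass chain]]].
"stone otter brass" straddles a constituent boundary, so it is not a single unit.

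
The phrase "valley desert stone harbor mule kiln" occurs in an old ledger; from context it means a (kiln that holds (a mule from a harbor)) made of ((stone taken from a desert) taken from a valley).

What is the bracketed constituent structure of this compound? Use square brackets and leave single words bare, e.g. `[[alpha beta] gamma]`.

Whole compound: head "kiln" (specifically "harbor mule kiln"), modifier "valley desert stone".
Inside "valley desert stone": head "stone" (specifically "desert stone"), modifier "valley".
Inside "desert stone": head "stone", modifier "desert".
Inside "harbor mule kiln": head "kiln", modifier "harbor mule".
Inside "harbor mule": head "mule", modifier "harbor".
Assembled: [[valley [desert stone]] [[harbor mule] kiln]].

[[valley [desert stone]] [[harbor mule] kiln]]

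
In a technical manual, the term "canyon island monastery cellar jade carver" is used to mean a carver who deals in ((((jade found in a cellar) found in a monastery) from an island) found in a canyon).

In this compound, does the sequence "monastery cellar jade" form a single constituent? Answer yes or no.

yes

The paraphrase groups the words so that "monastery cellar jade" is one unit: it corresponds to a single parenthesized sub-phrase.
The full structure is [[canyon [island [monastery [cellar jade]]]] carver], in which [monastery cellar jade] is a constituent.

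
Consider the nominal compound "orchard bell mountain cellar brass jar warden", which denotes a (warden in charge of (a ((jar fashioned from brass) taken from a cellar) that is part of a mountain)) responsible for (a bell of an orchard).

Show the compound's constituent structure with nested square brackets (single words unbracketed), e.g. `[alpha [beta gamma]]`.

Overall it is a kind of warden (specifically "mountain cellar brass jar warden"); the modifier is "orchard bell".
Within "orchard bell", the head is "bell" and the modifier is "orchard".
Within "mountain cellar brass jar warden", the head is "warden" and the modifier is "mountain cellar brass jar".
Within "mountain cellar brass jar", the head is "jar" (specifically "cellar brass jar") and the modifier is "mountain".
Within "cellar brass jar", the head is "jar" (specifically "brass jar") and the modifier is "cellar".
Within "brass jar", the head is "jar" and the modifier is "brass".
So the structure is [[orchard bell] [[mountain [cellar [brass jar]]] warden]].

[[orchard bell] [[mountain [cellar [brass jar]]] warden]]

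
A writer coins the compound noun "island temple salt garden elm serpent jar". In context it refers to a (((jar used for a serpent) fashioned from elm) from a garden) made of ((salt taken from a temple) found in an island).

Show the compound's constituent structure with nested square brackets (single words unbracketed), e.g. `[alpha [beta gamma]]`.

Overall it is a kind of jar (specifically "garden elm serpent jar"); the modifier is "island temple salt".
Inside "island temple salt": head "salt" (specifically "temple salt"), modifier "island".
Inside "temple salt": head "salt", modifier "temple".
Inside "garden elm serpent jar": head "jar" (specifically "elm serpent jar"), modifier "garden".
Inside "elm serpent jar": head "jar" (specifically "serpent jar"), modifier "elm".
Inside "serpent jar": head "jar", modifier "serpent".
So the structure is [[island [temple salt]] [garden [elm [serpent jar]]]].

[[island [temple salt]] [garden [elm [serpent jar]]]]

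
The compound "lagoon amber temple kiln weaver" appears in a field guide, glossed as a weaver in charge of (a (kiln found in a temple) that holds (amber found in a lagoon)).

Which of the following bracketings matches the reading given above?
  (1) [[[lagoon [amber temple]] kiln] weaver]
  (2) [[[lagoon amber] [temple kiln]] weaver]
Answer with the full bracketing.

[[[lagoon amber] [temple kiln]] weaver]

The paraphrase's head is the "weaver" part ("weaver"); its modifier is "lagoon amber temple kiln".
That top-level split, carried through the inner groups, gives [[[lagoon amber] [temple kiln]] weaver].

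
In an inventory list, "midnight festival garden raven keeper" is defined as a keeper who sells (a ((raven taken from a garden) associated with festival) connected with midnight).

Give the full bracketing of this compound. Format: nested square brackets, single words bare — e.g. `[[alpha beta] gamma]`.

Overall it is a kind of keeper; the modifier is "midnight festival garden raven".
"midnight festival garden raven" → head "raven" (specifically "festival garden raven"), modifier "midnight".
"festival garden raven" → head "raven" (specifically "garden raven"), modifier "festival".
"garden raven" → head "raven", modifier "garden".
Putting it together: [[midnight [festival [garden raven]]] keeper].

[[midnight [festival [garden raven]]] keeper]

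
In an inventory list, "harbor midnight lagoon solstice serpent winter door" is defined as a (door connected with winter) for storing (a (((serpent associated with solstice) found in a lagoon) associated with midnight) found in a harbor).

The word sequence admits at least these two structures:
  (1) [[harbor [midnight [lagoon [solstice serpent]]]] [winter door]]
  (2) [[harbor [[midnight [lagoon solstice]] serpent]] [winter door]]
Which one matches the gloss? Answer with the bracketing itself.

The paraphrase's head is the "door" part ("winter door"); its modifier is "harbor midnight lagoon solstice serpent".
That top-level split, carried through the inner groups, gives [[harbor [midnight [lagoon [solstice serpent]]]] [winter door]].

[[harbor [midnight [lagoon [solstice serpent]]]] [winter door]]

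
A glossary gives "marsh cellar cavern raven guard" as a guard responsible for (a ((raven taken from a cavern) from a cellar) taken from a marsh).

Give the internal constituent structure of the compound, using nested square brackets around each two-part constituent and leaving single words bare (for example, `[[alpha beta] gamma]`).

[[marsh [cellar [cavern raven]]] guard]

Whole compound: head "guard", modifier "marsh cellar cavern raven".
Within "marsh cellar cavern raven", the head is "raven" (specifically "cellar cavern raven") and the modifier is "marsh".
Within "cellar cavern raven", the head is "raven" (specifically "cavern raven") and the modifier is "cellar".
Within "cavern raven", the head is "raven" and the modifier is "cavern".
Putting it together: [[marsh [cellar [cavern raven]]] guard].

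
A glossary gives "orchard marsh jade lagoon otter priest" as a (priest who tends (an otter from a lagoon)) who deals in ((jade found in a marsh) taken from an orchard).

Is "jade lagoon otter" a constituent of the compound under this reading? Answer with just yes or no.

no

The top-level split is [orchard marsh jade] [lagoon otter priest]; the full structure is [[orchard [marsh jade]] [[lagoon otter] priest]].
"jade lagoon otter" straddles a constituent boundary, so it is not a single unit.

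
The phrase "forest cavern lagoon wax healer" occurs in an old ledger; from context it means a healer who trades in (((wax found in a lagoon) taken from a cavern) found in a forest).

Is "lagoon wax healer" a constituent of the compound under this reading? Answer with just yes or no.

no

The top-level split is [forest cavern lagoon wax] [healer]; the full structure is [[forest [cavern [lagoon wax]]] healer].
"lagoon wax healer" straddles a constituent boundary, so it is not a single unit.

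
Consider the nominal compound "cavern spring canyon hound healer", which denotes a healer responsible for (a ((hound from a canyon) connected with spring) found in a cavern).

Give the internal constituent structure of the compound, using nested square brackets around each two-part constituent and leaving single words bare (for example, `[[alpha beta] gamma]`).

At the top level: head "healer"; modifier "cavern spring canyon hound".
"cavern spring canyon hound" → head "hound" (specifically "spring canyon hound"), modifier "cavern".
"spring canyon hound" → head "hound" (specifically "canyon hound"), modifier "spring".
"canyon hound" → head "hound", modifier "canyon".
So the structure is [[cavern [spring [canyon hound]]] healer].

[[cavern [spring [canyon hound]]] healer]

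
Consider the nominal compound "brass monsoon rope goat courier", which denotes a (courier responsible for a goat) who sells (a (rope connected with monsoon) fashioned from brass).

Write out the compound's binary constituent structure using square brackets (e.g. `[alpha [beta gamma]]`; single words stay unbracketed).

The outermost head in the paraphrase is "courier" (specifically "goat courier"), modified by "brass monsoon rope".
"brass monsoon rope" → head "rope" (specifically "monsoon rope"), modifier "brass".
"monsoon rope" → head "rope", modifier "monsoon".
"goat courier" → head "courier", modifier "goat".
Assembled: [[brass [monsoon rope]] [goat courier]].

[[brass [monsoon rope]] [goat courier]]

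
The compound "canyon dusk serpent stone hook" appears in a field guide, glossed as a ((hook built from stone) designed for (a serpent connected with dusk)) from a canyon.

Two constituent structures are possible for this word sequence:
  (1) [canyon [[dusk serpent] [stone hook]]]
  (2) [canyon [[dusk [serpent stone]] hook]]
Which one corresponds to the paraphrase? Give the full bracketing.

[canyon [[dusk serpent] [stone hook]]]

The paraphrase's head is the "hook" part ("dusk serpent stone hook"); its modifier is "canyon".
That top-level split, carried through the inner groups, gives [canyon [[dusk serpent] [stone hook]]].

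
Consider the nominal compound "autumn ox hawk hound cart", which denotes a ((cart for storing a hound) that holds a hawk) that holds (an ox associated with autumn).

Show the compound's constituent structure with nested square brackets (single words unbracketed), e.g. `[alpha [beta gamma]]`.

The outermost head in the paraphrase is "cart" (specifically "hawk hound cart"), modified by "autumn ox".
Inside "autumn ox": head "ox", modifier "autumn".
Inside "hawk hound cart": head "cart" (specifically "hound cart"), modifier "hawk".
Inside "hound cart": head "cart", modifier "hound".
Putting it together: [[autumn ox] [hawk [hound cart]]].

[[autumn ox] [hawk [hound cart]]]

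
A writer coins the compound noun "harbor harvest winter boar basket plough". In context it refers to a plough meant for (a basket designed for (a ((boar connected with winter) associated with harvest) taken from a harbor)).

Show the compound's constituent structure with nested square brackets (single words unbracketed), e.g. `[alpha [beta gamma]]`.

The outermost head in the paraphrase is "plough", modified by "harbor harvest winter boar basket".
Within "harbor harvest winter boar basket", the head is "basket" and the modifier is "harbor harvest winter boar".
Within "harbor harvest winter boar", the head is "boar" (specifically "harvest winter boar") and the modifier is "harbor".
Within "harvest winter boar", the head is "boar" (specifically "winter boar") and the modifier is "harvest".
Within "winter boar", the head is "boar" and the modifier is "winter".
Assembled: [[[harbor [harvest [winter boar]]] basket] plough].

[[[harbor [harvest [winter boar]]] basket] plough]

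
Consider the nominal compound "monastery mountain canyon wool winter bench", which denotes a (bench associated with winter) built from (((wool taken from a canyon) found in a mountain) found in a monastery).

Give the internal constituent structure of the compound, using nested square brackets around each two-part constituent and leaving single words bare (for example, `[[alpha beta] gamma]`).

Overall it is a kind of bench (specifically "winter bench"); the modifier is "monastery mountain canyon wool".
"monastery mountain canyon wool" → head "wool" (specifically "mountain canyon wool"), modifier "monastery".
"mountain canyon wool" → head "wool" (specifically "canyon wool"), modifier "mountain".
"canyon wool" → head "wool", modifier "canyon".
"winter bench" → head "bench", modifier "winter".
Assembled: [[monastery [mountain [canyon wool]]] [winter bench]].

[[monastery [mountain [canyon wool]]] [winter bench]]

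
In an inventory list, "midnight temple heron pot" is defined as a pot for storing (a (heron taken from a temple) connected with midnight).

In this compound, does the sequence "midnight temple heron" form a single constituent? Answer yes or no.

The paraphrase groups the words so that "midnight temple heron" is one unit: it corresponds to a single parenthesized sub-phrase.
The full structure is [[midnight [temple heron]] pot], in which [midnight temple heron] is a constituent.

yes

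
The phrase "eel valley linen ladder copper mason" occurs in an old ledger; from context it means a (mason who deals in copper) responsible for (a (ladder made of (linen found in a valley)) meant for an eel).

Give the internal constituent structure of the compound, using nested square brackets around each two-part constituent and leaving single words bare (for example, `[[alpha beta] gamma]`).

Overall it is a kind of mason (specifically "copper mason"); the modifier is "eel valley linen ladder".
Inside "eel valley linen ladder": head "ladder" (specifically "valley linen ladder"), modifier "eel".
Inside "valley linen ladder": head "ladder", modifier "valley linen".
Inside "valley linen": head "linen", modifier "valley".
Inside "copper mason": head "mason", modifier "copper".
So the structure is [[eel [[valley linen] ladder]] [copper mason]].

[[eel [[valley linen] ladder]] [copper mason]]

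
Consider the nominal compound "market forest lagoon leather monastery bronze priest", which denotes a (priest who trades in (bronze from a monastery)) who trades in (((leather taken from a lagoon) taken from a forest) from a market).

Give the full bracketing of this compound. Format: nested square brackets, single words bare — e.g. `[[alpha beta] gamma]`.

[[market [forest [lagoon leather]]] [[monastery bronze] priest]]

Whole compound: head "priest" (specifically "monastery bronze priest"), modifier "market forest lagoon leather".
"market forest lagoon leather" → head "leather" (specifically "forest lagoon leather"), modifier "market".
"forest lagoon leather" → head "leather" (specifically "lagoon leather"), modifier "forest".
"lagoon leather" → head "leather", modifier "lagoon".
"monastery bronze priest" → head "priest", modifier "monastery bronze".
"monastery bronze" → head "bronze", modifier "monastery".
Assembled: [[market [forest [lagoon leather]]] [[monastery bronze] priest]].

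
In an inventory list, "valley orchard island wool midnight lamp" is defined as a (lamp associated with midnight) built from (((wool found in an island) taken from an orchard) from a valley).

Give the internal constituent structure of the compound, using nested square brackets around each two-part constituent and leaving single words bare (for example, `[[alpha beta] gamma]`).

[[valley [orchard [island wool]]] [midnight lamp]]

Whole compound: head "lamp" (specifically "midnight lamp"), modifier "valley orchard island wool".
Inside "valley orchard island wool": head "wool" (specifically "orchard island wool"), modifier "valley".
Inside "orchard island wool": head "wool" (specifically "island wool"), modifier "orchard".
Inside "island wool": head "wool", modifier "island".
Inside "midnight lamp": head "lamp", modifier "midnight".
Assembled: [[valley [orchard [island wool]]] [midnight lamp]].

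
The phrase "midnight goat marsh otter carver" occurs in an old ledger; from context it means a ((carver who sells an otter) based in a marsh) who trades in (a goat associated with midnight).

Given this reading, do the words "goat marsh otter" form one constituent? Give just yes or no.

no

The top-level split is [midnight goat] [marsh otter carver]; the full structure is [[midnight goat] [marsh [otter carver]]].
"goat marsh otter" straddles a constituent boundary, so it is not a single unit.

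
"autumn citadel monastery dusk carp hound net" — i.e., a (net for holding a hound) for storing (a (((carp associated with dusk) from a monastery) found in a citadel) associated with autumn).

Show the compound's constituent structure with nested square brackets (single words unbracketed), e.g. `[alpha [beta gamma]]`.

[[autumn [citadel [monastery [dusk carp]]]] [hound net]]

The outermost head in the paraphrase is "net" (specifically "hound net"), modified by "autumn citadel monastery dusk carp".
"autumn citadel monastery dusk carp" → head "carp" (specifically "citadel monastery dusk carp"), modifier "autumn".
"citadel monastery dusk carp" → head "carp" (specifically "monastery dusk carp"), modifier "citadel".
"monastery dusk carp" → head "carp" (specifically "dusk carp"), modifier "monastery".
"dusk carp" → head "carp", modifier "dusk".
"hound net" → head "net", modifier "hound".
Putting it together: [[autumn [citadel [monastery [dusk carp]]]] [hound net]].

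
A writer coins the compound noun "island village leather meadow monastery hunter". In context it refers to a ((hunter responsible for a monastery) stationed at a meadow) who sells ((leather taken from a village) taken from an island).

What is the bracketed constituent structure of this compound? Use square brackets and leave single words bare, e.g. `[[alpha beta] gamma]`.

Overall it is a kind of hunter (specifically "meadow monastery hunter"); the modifier is "island village leather".
"island village leather" → head "leather" (specifically "village leather"), modifier "island".
"village leather" → head "leather", modifier "village".
"meadow monastery hunter" → head "hunter" (specifically "monastery hunter"), modifier "meadow".
"monastery hunter" → head "hunter", modifier "monastery".
So the structure is [[island [village leather]] [meadow [monastery hunter]]].

[[island [village leather]] [meadow [monastery hunter]]]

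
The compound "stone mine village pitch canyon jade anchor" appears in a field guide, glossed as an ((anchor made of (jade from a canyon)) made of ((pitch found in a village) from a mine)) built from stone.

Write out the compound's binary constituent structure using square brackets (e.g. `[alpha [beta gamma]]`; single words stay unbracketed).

[stone [[mine [village pitch]] [[canyon jade] anchor]]]

Overall it is a kind of anchor (specifically "mine village pitch canyon jade anchor"); the modifier is "stone".
Inside "mine village pitch canyon jade anchor": head "anchor" (specifically "canyon jade anchor"), modifier "mine village pitch".
Inside "mine village pitch": head "pitch" (specifically "village pitch"), modifier "mine".
Inside "village pitch": head "pitch", modifier "village".
Inside "canyon jade anchor": head "anchor", modifier "canyon jade".
Inside "canyon jade": head "jade", modifier "canyon".
Assembled: [stone [[mine [village pitch]] [[canyon jade] anchor]]].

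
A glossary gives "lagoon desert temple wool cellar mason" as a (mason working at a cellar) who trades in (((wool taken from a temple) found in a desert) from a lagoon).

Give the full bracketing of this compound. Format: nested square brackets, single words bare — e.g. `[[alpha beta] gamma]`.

Whole compound: head "mason" (specifically "cellar mason"), modifier "lagoon desert temple wool".
"lagoon desert temple wool" → head "wool" (specifically "desert temple wool"), modifier "lagoon".
"desert temple wool" → head "wool" (specifically "temple wool"), modifier "desert".
"temple wool" → head "wool", modifier "temple".
"cellar mason" → head "mason", modifier "cellar".
So the structure is [[lagoon [desert [temple wool]]] [cellar mason]].

[[lagoon [desert [temple wool]]] [cellar mason]]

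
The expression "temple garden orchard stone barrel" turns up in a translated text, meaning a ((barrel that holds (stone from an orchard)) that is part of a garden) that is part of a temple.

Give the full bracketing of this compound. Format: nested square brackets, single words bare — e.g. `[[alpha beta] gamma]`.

[temple [garden [[orchard stone] barrel]]]

Whole compound: head "barrel" (specifically "garden orchard stone barrel"), modifier "temple".
Inside "garden orchard stone barrel": head "barrel" (specifically "orchard stone barrel"), modifier "garden".
Inside "orchard stone barrel": head "barrel", modifier "orchard stone".
Inside "orchard stone": head "stone", modifier "orchard".
Putting it together: [temple [garden [[orchard stone] barrel]]].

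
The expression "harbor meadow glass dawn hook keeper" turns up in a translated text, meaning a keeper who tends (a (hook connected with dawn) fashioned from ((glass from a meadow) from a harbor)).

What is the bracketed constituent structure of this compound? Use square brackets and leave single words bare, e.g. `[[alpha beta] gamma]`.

[[[harbor [meadow glass]] [dawn hook]] keeper]

Whole compound: head "keeper", modifier "harbor meadow glass dawn hook".
Within "harbor meadow glass dawn hook", the head is "hook" (specifically "dawn hook") and the modifier is "harbor meadow glass".
Within "harbor meadow glass", the head is "glass" (specifically "meadow glass") and the modifier is "harbor".
Within "meadow glass", the head is "glass" and the modifier is "meadow".
Within "dawn hook", the head is "hook" and the modifier is "dawn".
Assembled: [[[harbor [meadow glass]] [dawn hook]] keeper].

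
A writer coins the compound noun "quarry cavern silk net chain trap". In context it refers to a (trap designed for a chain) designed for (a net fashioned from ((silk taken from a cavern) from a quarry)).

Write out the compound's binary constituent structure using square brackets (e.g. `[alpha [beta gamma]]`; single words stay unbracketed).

Overall it is a kind of trap (specifically "chain trap"); the modifier is "quarry cavern silk net".
Within "quarry cavern silk net", the head is "net" and the modifier is "quarry cavern silk".
Within "quarry cavern silk", the head is "silk" (specifically "cavern silk") and the modifier is "quarry".
Within "cavern silk", the head is "silk" and the modifier is "cavern".
Within "chain trap", the head is "trap" and the modifier is "chain".
Assembled: [[[quarry [cavern silk]] net] [chain trap]].

[[[quarry [cavern silk]] net] [chain trap]]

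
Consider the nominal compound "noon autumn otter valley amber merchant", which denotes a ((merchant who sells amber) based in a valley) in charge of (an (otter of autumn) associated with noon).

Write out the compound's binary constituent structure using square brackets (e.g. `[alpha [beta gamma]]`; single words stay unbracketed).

[[noon [autumn otter]] [valley [amber merchant]]]

The outermost head in the paraphrase is "merchant" (specifically "valley amber merchant"), modified by "noon autumn otter".
"noon autumn otter" → head "otter" (specifically "autumn otter"), modifier "noon".
"autumn otter" → head "otter", modifier "autumn".
"valley amber merchant" → head "merchant" (specifically "amber merchant"), modifier "valley".
"amber merchant" → head "merchant", modifier "amber".
Putting it together: [[noon [autumn otter]] [valley [amber merchant]]].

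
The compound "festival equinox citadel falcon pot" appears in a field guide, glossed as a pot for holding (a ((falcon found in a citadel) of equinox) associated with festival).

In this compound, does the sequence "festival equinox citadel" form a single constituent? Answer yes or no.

no

The top-level split is [festival equinox citadel falcon] [pot]; the full structure is [[festival [equinox [citadel falcon]]] pot].
"festival equinox citadel" straddles a constituent boundary, so it is not a single unit.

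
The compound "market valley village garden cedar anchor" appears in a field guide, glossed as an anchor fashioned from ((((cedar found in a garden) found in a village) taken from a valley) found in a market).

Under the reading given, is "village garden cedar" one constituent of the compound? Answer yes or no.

The paraphrase groups the words so that "village garden cedar" is one unit: it corresponds to a single parenthesized sub-phrase.
The full structure is [[market [valley [village [garden cedar]]]] anchor], in which [village garden cedar] is a constituent.

yes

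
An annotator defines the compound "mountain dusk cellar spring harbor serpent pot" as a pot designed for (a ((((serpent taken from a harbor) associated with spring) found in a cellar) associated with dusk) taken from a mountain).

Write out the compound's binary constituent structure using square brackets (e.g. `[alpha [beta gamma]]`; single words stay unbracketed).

Overall it is a kind of pot; the modifier is "mountain dusk cellar spring harbor serpent".
Within "mountain dusk cellar spring harbor serpent", the head is "serpent" (specifically "dusk cellar spring harbor serpent") and the modifier is "mountain".
Within "dusk cellar spring harbor serpent", the head is "serpent" (specifically "cellar spring harbor serpent") and the modifier is "dusk".
Within "cellar spring harbor serpent", the head is "serpent" (specifically "spring harbor serpent") and the modifier is "cellar".
Within "spring harbor serpent", the head is "serpent" (specifically "harbor serpent") and the modifier is "spring".
Within "harbor serpent", the head is "serpent" and the modifier is "harbor".
So the structure is [[mountain [dusk [cellar [spring [harbor serpent]]]]] pot].

[[mountain [dusk [cellar [spring [harbor serpent]]]]] pot]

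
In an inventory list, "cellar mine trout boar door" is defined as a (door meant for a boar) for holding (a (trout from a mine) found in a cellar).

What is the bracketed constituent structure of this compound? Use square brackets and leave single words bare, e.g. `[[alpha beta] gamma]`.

[[cellar [mine trout]] [boar door]]

Overall it is a kind of door (specifically "boar door"); the modifier is "cellar mine trout".
"cellar mine trout" → head "trout" (specifically "mine trout"), modifier "cellar".
"mine trout" → head "trout", modifier "mine".
"boar door" → head "door", modifier "boar".
Putting it together: [[cellar [mine trout]] [boar door]].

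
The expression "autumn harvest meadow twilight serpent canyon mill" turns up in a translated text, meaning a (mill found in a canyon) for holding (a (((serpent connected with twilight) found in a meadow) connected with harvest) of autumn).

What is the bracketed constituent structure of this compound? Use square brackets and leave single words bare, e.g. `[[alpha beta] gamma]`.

[[autumn [harvest [meadow [twilight serpent]]]] [canyon mill]]

The outermost head in the paraphrase is "mill" (specifically "canyon mill"), modified by "autumn harvest meadow twilight serpent".
"autumn harvest meadow twilight serpent" → head "serpent" (specifically "harvest meadow twilight serpent"), modifier "autumn".
"harvest meadow twilight serpent" → head "serpent" (specifically "meadow twilight serpent"), modifier "harvest".
"meadow twilight serpent" → head "serpent" (specifically "twilight serpent"), modifier "meadow".
"twilight serpent" → head "serpent", modifier "twilight".
"canyon mill" → head "mill", modifier "canyon".
Putting it together: [[autumn [harvest [meadow [twilight serpent]]]] [canyon mill]].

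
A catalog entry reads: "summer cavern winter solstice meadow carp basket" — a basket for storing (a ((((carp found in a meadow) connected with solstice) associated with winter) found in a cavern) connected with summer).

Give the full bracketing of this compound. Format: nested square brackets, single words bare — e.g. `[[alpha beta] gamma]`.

[[summer [cavern [winter [solstice [meadow carp]]]]] basket]

Whole compound: head "basket", modifier "summer cavern winter solstice meadow carp".
Within "summer cavern winter solstice meadow carp", the head is "carp" (specifically "cavern winter solstice meadow carp") and the modifier is "summer".
Within "cavern winter solstice meadow carp", the head is "carp" (specifically "winter solstice meadow carp") and the modifier is "cavern".
Within "winter solstice meadow carp", the head is "carp" (specifically "solstice meadow carp") and the modifier is "winter".
Within "solstice meadow carp", the head is "carp" (specifically "meadow carp") and the modifier is "solstice".
Within "meadow carp", the head is "carp" and the modifier is "meadow".
So the structure is [[summer [cavern [winter [solstice [meadow carp]]]]] basket].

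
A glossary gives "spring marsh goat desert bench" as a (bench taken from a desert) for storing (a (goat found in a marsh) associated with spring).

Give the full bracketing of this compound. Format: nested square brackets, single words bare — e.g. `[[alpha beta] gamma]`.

Whole compound: head "bench" (specifically "desert bench"), modifier "spring marsh goat".
"spring marsh goat" → head "goat" (specifically "marsh goat"), modifier "spring".
"marsh goat" → head "goat", modifier "marsh".
"desert bench" → head "bench", modifier "desert".
Putting it together: [[spring [marsh goat]] [desert bench]].

[[spring [marsh goat]] [desert bench]]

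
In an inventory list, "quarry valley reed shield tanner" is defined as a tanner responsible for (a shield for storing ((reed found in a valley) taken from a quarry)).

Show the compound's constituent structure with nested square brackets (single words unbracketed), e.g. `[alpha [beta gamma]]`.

The outermost head in the paraphrase is "tanner", modified by "quarry valley reed shield".
Inside "quarry valley reed shield": head "shield", modifier "quarry valley reed".
Inside "quarry valley reed": head "reed" (specifically "valley reed"), modifier "quarry".
Inside "valley reed": head "reed", modifier "valley".
So the structure is [[[quarry [valley reed]] shield] tanner].

[[[quarry [valley reed]] shield] tanner]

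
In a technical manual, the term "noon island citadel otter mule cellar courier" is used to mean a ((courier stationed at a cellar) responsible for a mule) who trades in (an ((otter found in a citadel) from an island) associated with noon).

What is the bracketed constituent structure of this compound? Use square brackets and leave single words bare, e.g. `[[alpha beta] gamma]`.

[[noon [island [citadel otter]]] [mule [cellar courier]]]

At the top level: head "courier" (specifically "mule cellar courier"); modifier "noon island citadel otter".
Within "noon island citadel otter", the head is "otter" (specifically "island citadel otter") and the modifier is "noon".
Within "island citadel otter", the head is "otter" (specifically "citadel otter") and the modifier is "island".
Within "citadel otter", the head is "otter" and the modifier is "citadel".
Within "mule cellar courier", the head is "courier" (specifically "cellar courier") and the modifier is "mule".
Within "cellar courier", the head is "courier" and the modifier is "cellar".
So the structure is [[noon [island [citadel otter]]] [mule [cellar courier]]].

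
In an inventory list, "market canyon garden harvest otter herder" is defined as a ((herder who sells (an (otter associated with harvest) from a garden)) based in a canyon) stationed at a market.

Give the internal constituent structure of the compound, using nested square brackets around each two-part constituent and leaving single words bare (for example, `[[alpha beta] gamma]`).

[market [canyon [[garden [harvest otter]] herder]]]

Whole compound: head "herder" (specifically "canyon garden harvest otter herder"), modifier "market".
Within "canyon garden harvest otter herder", the head is "herder" (specifically "garden harvest otter herder") and the modifier is "canyon".
Within "garden harvest otter herder", the head is "herder" and the modifier is "garden harvest otter".
Within "garden harvest otter", the head is "otter" (specifically "harvest otter") and the modifier is "garden".
Within "harvest otter", the head is "otter" and the modifier is "harvest".
Assembled: [market [canyon [[garden [harvest otter]] herder]]].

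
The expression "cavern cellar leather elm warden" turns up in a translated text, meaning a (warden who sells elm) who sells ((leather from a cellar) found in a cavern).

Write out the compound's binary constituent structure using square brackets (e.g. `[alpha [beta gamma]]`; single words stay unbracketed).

Overall it is a kind of warden (specifically "elm warden"); the modifier is "cavern cellar leather".
Inside "cavern cellar leather": head "leather" (specifically "cellar leather"), modifier "cavern".
Inside "cellar leather": head "leather", modifier "cellar".
Inside "elm warden": head "warden", modifier "elm".
Putting it together: [[cavern [cellar leather]] [elm warden]].

[[cavern [cellar leather]] [elm warden]]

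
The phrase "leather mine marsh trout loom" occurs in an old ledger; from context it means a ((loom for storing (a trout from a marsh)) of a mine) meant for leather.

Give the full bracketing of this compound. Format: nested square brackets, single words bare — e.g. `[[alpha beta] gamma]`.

Overall it is a kind of loom (specifically "mine marsh trout loom"); the modifier is "leather".
Within "mine marsh trout loom", the head is "loom" (specifically "marsh trout loom") and the modifier is "mine".
Within "marsh trout loom", the head is "loom" and the modifier is "marsh trout".
Within "marsh trout", the head is "trout" and the modifier is "marsh".
Assembled: [leather [mine [[marsh trout] loom]]].

[leather [mine [[marsh trout] loom]]]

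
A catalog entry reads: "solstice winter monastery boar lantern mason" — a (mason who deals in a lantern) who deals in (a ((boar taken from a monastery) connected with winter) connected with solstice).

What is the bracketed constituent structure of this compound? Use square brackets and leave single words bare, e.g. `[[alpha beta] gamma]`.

Overall it is a kind of mason (specifically "lantern mason"); the modifier is "solstice winter monastery boar".
Within "solstice winter monastery boar", the head is "boar" (specifically "winter monastery boar") and the modifier is "solstice".
Within "winter monastery boar", the head is "boar" (specifically "monastery boar") and the modifier is "winter".
Within "monastery boar", the head is "boar" and the modifier is "monastery".
Within "lantern mason", the head is "mason" and the modifier is "lantern".
Assembled: [[solstice [winter [monastery boar]]] [lantern mason]].

[[solstice [winter [monastery boar]]] [lantern mason]]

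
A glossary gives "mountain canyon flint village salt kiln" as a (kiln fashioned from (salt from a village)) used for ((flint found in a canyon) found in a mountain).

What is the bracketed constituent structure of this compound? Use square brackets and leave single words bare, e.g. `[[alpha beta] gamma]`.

At the top level: head "kiln" (specifically "village salt kiln"); modifier "mountain canyon flint".
"mountain canyon flint" → head "flint" (specifically "canyon flint"), modifier "mountain".
"canyon flint" → head "flint", modifier "canyon".
"village salt kiln" → head "kiln", modifier "village salt".
"village salt" → head "salt", modifier "village".
Putting it together: [[mountain [canyon flint]] [[village salt] kiln]].

[[mountain [canyon flint]] [[village salt] kiln]]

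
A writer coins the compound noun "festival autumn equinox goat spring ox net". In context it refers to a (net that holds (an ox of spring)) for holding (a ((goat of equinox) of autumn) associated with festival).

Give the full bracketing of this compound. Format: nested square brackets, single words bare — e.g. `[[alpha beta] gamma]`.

The outermost head in the paraphrase is "net" (specifically "spring ox net"), modified by "festival autumn equinox goat".
"festival autumn equinox goat" → head "goat" (specifically "autumn equinox goat"), modifier "festival".
"autumn equinox goat" → head "goat" (specifically "equinox goat"), modifier "autumn".
"equinox goat" → head "goat", modifier "equinox".
"spring ox net" → head "net", modifier "spring ox".
"spring ox" → head "ox", modifier "spring".
Assembled: [[festival [autumn [equinox goat]]] [[spring ox] net]].

[[festival [autumn [equinox goat]]] [[spring ox] net]]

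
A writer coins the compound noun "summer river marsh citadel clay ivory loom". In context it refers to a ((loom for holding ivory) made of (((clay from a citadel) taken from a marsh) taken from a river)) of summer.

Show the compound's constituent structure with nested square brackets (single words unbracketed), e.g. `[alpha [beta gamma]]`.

At the top level: head "loom" (specifically "river marsh citadel clay ivory loom"); modifier "summer".
Within "river marsh citadel clay ivory loom", the head is "loom" (specifically "ivory loom") and the modifier is "river marsh citadel clay".
Within "river marsh citadel clay", the head is "clay" (specifically "marsh citadel clay") and the modifier is "river".
Within "marsh citadel clay", the head is "clay" (specifically "citadel clay") and the modifier is "marsh".
Within "citadel clay", the head is "clay" and the modifier is "citadel".
Within "ivory loom", the head is "loom" and the modifier is "ivory".
Putting it together: [summer [[river [marsh [citadel clay]]] [ivory loom]]].

[summer [[river [marsh [citadel clay]]] [ivory loom]]]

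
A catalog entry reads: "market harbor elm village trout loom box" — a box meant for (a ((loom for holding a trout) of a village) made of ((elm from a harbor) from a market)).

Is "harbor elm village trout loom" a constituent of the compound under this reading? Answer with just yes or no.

The top-level split is [market harbor elm village trout loom] [box]; the full structure is [[[market [harbor elm]] [village [trout loom]]] box].
"harbor elm village trout loom" straddles a constituent boundary, so it is not a single unit.

no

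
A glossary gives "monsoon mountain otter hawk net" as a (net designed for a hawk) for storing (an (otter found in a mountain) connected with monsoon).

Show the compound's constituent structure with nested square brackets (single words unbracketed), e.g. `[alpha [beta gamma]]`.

At the top level: head "net" (specifically "hawk net"); modifier "monsoon mountain otter".
Inside "monsoon mountain otter": head "otter" (specifically "mountain otter"), modifier "monsoon".
Inside "mountain otter": head "otter", modifier "mountain".
Inside "hawk net": head "net", modifier "hawk".
Putting it together: [[monsoon [mountain otter]] [hawk net]].

[[monsoon [mountain otter]] [hawk net]]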